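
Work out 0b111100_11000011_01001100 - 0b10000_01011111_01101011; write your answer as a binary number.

0b1011000110001111100001

Subtract column by column in base 2:
  0-1 → 1 (borrow)
  0-1-1 → 0 (borrow)
  1-0-1 → 0
  1-1 → 0
  0-0 → 0
  0-1 → 1 (borrow)
  1-1-1 → 1 (borrow)
  0-0-1 → 1 (borrow)
  1-1-1 → 1 (borrow)
  1-1-1 → 1 (borrow)
  0-1-1 → 0 (borrow)
  0-1-1 → 0 (borrow)
  0-1-1 → 0 (borrow)
  0-0-1 → 1 (borrow)
  1-1-1 → 1 (borrow)
  1-0-1 → 0
  0-0 → 0
  0-0 → 0
  1-0 → 1
  1-0 → 1
  1-1 → 0
  1-0 → 1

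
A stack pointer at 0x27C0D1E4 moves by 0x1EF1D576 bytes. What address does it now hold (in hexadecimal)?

0x46B2A75A

Add column by column in base 16, right to left:
  4+6 = A
  E+7 = 5 carry 1
  1+5+1 = 7
  D+D = A carry 1
  0+1+1 = 2
  C+F = B carry 1
  7+E+1 = 6 carry 1
  2+1+1 = 4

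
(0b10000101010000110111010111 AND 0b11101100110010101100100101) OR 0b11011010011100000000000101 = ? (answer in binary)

0b11011110011100100100000101

0b10000101010000110111010111 AND 0b11101100110010101100100101 = 0b10000100010000100100000101.
Then OR with 0b11011010011100000000000101.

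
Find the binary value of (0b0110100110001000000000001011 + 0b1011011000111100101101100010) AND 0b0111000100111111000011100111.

0b1000100000100000001100101

Add column by column in base 2, right to left:
  1+0 = 1
  1+1 = 0 carry 1
  0+0+1 = 1
  1+0 = 1
  0+0 = 0
  0+1 = 1
  0+1 = 1
  0+0 = 0
  0+1 = 1
  0+1 = 1
  0+0 = 0
  0+1 = 1
  0+0 = 0
  0+0 = 0
  0+1 = 1
  1+1 = 0 carry 1
  0+1+1 = 0 carry 1
  0+1+1 = 0 carry 1
  0+0+1 = 1
  1+0 = 1
  1+0 = 1
  0+1 = 1
  0+1 = 1
  1+0 = 1
  0+1 = 1
  1+1 = 0 carry 1
  1+0+1 = 0 carry 1
  0+1+1 = 0 carry 1
  final carry 1
Sum = 0b10001111111000100101101101101; now AND with 0b0111000100111111000011100111:
  10001111111000100101101101101
& 00111000100111111000011100111
= 00001000100000100000001100101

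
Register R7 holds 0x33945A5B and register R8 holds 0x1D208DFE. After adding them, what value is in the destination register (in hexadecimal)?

0x50B4E859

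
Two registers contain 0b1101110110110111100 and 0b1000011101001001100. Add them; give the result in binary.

Add column by column in base 2, right to left:
  0+0 = 0
  0+0 = 0
  1+1 = 0 carry 1
  1+1+1 = 1 carry 1
  1+0+1 = 0 carry 1
  1+0+1 = 0 carry 1
  0+1+1 = 0 carry 1
  1+0+1 = 0 carry 1
  1+0+1 = 0 carry 1
  0+1+1 = 0 carry 1
  1+0+1 = 0 carry 1
  1+1+1 = 1 carry 1
  0+1+1 = 0 carry 1
  1+1+1 = 1 carry 1
  1+0+1 = 0 carry 1
  1+0+1 = 0 carry 1
  0+0+1 = 1
  1+0 = 1
  1+1 = 0 carry 1
  final carry 1

0b10110010100000001000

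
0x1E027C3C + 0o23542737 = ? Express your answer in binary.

0x1E027C3C = 0b11110000000100111110000111100 in binary.
0o23542737 = 0b10011101100010111011111 in binary.
Add column by column in base 2, right to left:
  0+1 = 1
  0+1 = 1
  1+1 = 0 carry 1
  1+1+1 = 1 carry 1
  1+1+1 = 1 carry 1
  1+0+1 = 0 carry 1
  0+1+1 = 0 carry 1
  0+1+1 = 0 carry 1
  0+1+1 = 0 carry 1
  0+0+1 = 1
  1+1 = 0 carry 1
  1+0+1 = 0 carry 1
  1+0+1 = 0 carry 1
  1+0+1 = 0 carry 1
  1+1+1 = 1 carry 1
  0+1+1 = 0 carry 1
  0+0+1 = 1
  1+1 = 0 carry 1
  0+1+1 = 0 carry 1
  0+1+1 = 0 carry 1
  0+0+1 = 1
  0+0 = 0
  0+1 = 1
  0+0 = 0
  0+0 = 0
  1+0 = 1
  1+0 = 1
  1+0 = 1
  1+0 = 1

0b11110010100010100001000011011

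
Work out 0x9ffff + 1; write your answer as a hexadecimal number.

The trailing 4 digits are F (max in base 16), so adding 1 cascades: they roll to 0 and the next digit up increments.

0xa0000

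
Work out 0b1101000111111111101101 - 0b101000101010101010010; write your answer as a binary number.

0b1000000010101010011011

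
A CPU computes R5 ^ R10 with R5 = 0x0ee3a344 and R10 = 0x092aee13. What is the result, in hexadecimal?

0x07c94d57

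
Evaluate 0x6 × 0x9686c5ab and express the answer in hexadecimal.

Multiply each base-16 digit by 6, carrying:
  b×6 = 66 → write 2 carry 4
  a×6+4 = 64 → write 0 carry 4
  5×6+4 = 34 → write 2 carry 2
  c×6+2 = 74 → write a carry 4
  6×6+4 = 40 → write 8 carry 2
  8×6+2 = 50 → write 2 carry 3
  6×6+3 = 39 → write 7 carry 2
  9×6+2 = 56 → write 8 carry 3
  remaining carry: 3

0x38728a202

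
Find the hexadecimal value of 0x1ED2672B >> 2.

0x7B499CA

2 bits is not a whole number of base-16 digits; in binary: 11110110100100110011100101011 >> 2 = 111101101001001100111001010.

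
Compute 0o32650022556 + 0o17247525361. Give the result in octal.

Add column by column in base 8, right to left:
  6+1 = 7
  5+6 = 3 carry 1
  5+3+1 = 1 carry 1
  2+5+1 = 0 carry 1
  2+2+1 = 5
  0+5 = 5
  0+7 = 7
  5+4 = 1 carry 1
  6+2+1 = 1 carry 1
  2+7+1 = 2 carry 1
  3+1+1 = 5

0o52117550137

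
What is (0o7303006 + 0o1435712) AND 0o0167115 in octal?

0o140100

Add column by column in base 8, right to left:
  6+2 = 0 carry 1
  0+1+1 = 2
  0+7 = 7
  3+5 = 0 carry 1
  0+3+1 = 4
  3+4 = 7
  7+1 = 0 carry 1
  final carry 1
Sum = 0o10740720; now AND with 0o0167115:
  1&0=0, 0&0=0, 7&1=1, 4&6=4, 0&7=0, 7&1=1, 2&1=0, 0&5=0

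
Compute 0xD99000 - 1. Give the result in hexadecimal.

0xD98FFF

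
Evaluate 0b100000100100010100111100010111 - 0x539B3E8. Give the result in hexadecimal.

0x1B579B2F

0b100000100100010100111100010111 = 0x20914F17 in hexadecimal.
Subtract column by column in base 16:
  7-8 → F (borrow)
  1-E-1 → 2 (borrow)
  F-3-1 → B
  4-B → 9 (borrow)
  1-9-1 → 7 (borrow)
  9-3-1 → 5
  0-5 → B (borrow)
  2-0-1 → 1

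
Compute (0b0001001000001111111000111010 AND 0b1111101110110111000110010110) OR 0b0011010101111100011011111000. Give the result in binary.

0b0001001000001111111000111010 AND 0b1111101110110111000110010110 = 0b0001001000000111000000010010.
Then OR with 0b0011010101111100011011111000.

0b11011101111111011011111010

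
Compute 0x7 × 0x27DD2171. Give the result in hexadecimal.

0x1170BEA17

Multiply each base-16 digit by 7, carrying:
  1×7 = 7 → write 7
  7×7 = 49 → write 1 carry 3
  1×7+3 = 10 → write A
  2×7 = 14 → write E
  D×7 = 91 → write B carry 5
  D×7+5 = 96 → write 0 carry 6
  7×7+6 = 55 → write 7 carry 3
  2×7+3 = 17 → write 1 carry 1
  remaining carry: 1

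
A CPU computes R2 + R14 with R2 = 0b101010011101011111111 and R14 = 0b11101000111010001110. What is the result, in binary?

0b1000111100100110001101

Add column by column in base 2, right to left:
  1+0 = 1
  1+1 = 0 carry 1
  1+1+1 = 1 carry 1
  1+1+1 = 1 carry 1
  1+0+1 = 0 carry 1
  1+0+1 = 0 carry 1
  1+0+1 = 0 carry 1
  1+1+1 = 1 carry 1
  0+0+1 = 1
  1+1 = 0 carry 1
  0+1+1 = 0 carry 1
  1+1+1 = 1 carry 1
  1+0+1 = 0 carry 1
  1+0+1 = 0 carry 1
  0+0+1 = 1
  0+1 = 1
  1+0 = 1
  0+1 = 1
  1+1 = 0 carry 1
  0+1+1 = 0 carry 1
  1+0+1 = 0 carry 1
  final carry 1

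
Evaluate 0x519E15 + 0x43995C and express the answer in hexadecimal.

0x953771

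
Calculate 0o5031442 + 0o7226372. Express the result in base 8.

0o14260034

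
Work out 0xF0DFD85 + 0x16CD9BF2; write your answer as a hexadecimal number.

Add column by column in base 16, right to left:
  5+2 = 7
  8+F = 7 carry 1
  D+B+1 = 9 carry 1
  F+9+1 = 9 carry 1
  D+D+1 = B carry 1
  0+C+1 = D
  F+6 = 5 carry 1
  0+1+1 = 2

0x25DB9977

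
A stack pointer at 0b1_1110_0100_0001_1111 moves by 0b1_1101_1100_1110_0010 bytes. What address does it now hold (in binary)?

0b111100000100000001

Add column by column in base 2, right to left:
  1+0 = 1
  1+1 = 0 carry 1
  1+0+1 = 0 carry 1
  1+0+1 = 0 carry 1
  1+0+1 = 0 carry 1
  0+1+1 = 0 carry 1
  0+1+1 = 0 carry 1
  0+1+1 = 0 carry 1
  0+0+1 = 1
  0+0 = 0
  1+1 = 0 carry 1
  0+1+1 = 0 carry 1
  0+1+1 = 0 carry 1
  1+0+1 = 0 carry 1
  1+1+1 = 1 carry 1
  1+1+1 = 1 carry 1
  1+1+1 = 1 carry 1
  final carry 1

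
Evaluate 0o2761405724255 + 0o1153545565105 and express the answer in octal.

Add column by column in base 8, right to left:
  5+5 = 2 carry 1
  5+0+1 = 6
  2+1 = 3
  4+5 = 1 carry 1
  2+6+1 = 1 carry 1
  7+5+1 = 5 carry 1
  5+5+1 = 3 carry 1
  0+4+1 = 5
  4+5 = 1 carry 1
  1+3+1 = 5
  6+5 = 3 carry 1
  7+1+1 = 1 carry 1
  2+1+1 = 4

0o4135153511362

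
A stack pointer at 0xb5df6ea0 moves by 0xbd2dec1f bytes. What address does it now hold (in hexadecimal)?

0x1730d5abf

Add column by column in base 16, right to left:
  0+f = f
  a+1 = b
  e+c = a carry 1
  6+e+1 = 5 carry 1
  f+d+1 = d carry 1
  d+2+1 = 0 carry 1
  5+d+1 = 3 carry 1
  b+b+1 = 7 carry 1
  final carry 1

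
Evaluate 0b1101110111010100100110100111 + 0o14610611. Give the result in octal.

0o1604055460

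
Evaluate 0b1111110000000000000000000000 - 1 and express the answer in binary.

The trailing 22 digits are 0, so subtracting 1 borrows through: they become 1 and the next digit up decrements.

0b1111101111111111111111111111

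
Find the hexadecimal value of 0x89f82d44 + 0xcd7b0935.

0x157733679

Add column by column in base 16, right to left:
  4+5 = 9
  4+3 = 7
  d+9 = 6 carry 1
  2+0+1 = 3
  8+b = 3 carry 1
  f+7+1 = 7 carry 1
  9+d+1 = 7 carry 1
  8+c+1 = 5 carry 1
  final carry 1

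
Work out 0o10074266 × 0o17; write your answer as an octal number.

0o171611252

Multiply each base-8 digit by 15, carrying:
  6×15 = 90 → write 2 carry 11
  6×15+11 = 101 → write 5 carry 12
  2×15+12 = 42 → write 2 carry 5
  4×15+5 = 65 → write 1 carry 8
  7×15+8 = 113 → write 1 carry 14
  0×15+14 = 14 → write 6 carry 1
  0×15+1 = 1 → write 1
  1×15 = 15 → write 7 carry 1
  remaining carry: 1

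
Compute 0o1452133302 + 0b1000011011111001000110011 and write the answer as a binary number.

0b1101101101101010100011110101

0o1452133302 = 0b1100101010001011011011000010 in binary.
Add column by column in base 2, right to left:
  0+1 = 1
  1+1 = 0 carry 1
  0+0+1 = 1
  0+0 = 0
  0+1 = 1
  0+1 = 1
  1+0 = 1
  1+0 = 1
  0+0 = 0
  1+1 = 0 carry 1
  1+0+1 = 0 carry 1
  0+0+1 = 1
  1+1 = 0 carry 1
  1+1+1 = 1 carry 1
  0+1+1 = 0 carry 1
  1+1+1 = 1 carry 1
  0+1+1 = 0 carry 1
  0+0+1 = 1
  0+1 = 1
  1+1 = 0 carry 1
  0+0+1 = 1
  1+0 = 1
  0+0 = 0
  1+0 = 1
  0+1 = 1
  0+0 = 0
  1+0 = 1
  1+0 = 1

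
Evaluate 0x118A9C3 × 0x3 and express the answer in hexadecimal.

Multiply each base-16 digit by 3, carrying:
  3×3 = 9 → write 9
  C×3 = 36 → write 4 carry 2
  9×3+2 = 29 → write D carry 1
  A×3+1 = 31 → write F carry 1
  8×3+1 = 25 → write 9 carry 1
  1×3+1 = 4 → write 4
  1×3 = 3 → write 3

0x349FD49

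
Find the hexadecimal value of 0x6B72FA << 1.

1 bits is not a whole number of base-16 digits; in binary: 11010110111001011111010 << 1 = 110101101110010111110100.

0xD6E5F4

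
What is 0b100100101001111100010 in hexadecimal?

0x1253E2

Group the bits into nibbles: 0001 0010 0101 0011 1110 0010 → 1253E2.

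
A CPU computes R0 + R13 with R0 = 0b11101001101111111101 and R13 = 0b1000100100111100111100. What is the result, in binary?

0b1100001110101100111001

Add column by column in base 2, right to left:
  1+0 = 1
  0+0 = 0
  1+1 = 0 carry 1
  1+1+1 = 1 carry 1
  1+1+1 = 1 carry 1
  1+1+1 = 1 carry 1
  1+0+1 = 0 carry 1
  1+0+1 = 0 carry 1
  1+1+1 = 1 carry 1
  1+1+1 = 1 carry 1
  0+1+1 = 0 carry 1
  1+1+1 = 1 carry 1
  1+0+1 = 0 carry 1
  0+0+1 = 1
  0+1 = 1
  1+0 = 1
  0+0 = 0
  1+1 = 0 carry 1
  1+0+1 = 0 carry 1
  1+0+1 = 0 carry 1
  0+0+1 = 1
  0+1 = 1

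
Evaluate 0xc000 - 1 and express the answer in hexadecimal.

0xbfff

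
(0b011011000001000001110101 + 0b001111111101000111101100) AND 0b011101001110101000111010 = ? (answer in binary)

Add column by column in base 2, right to left:
  1+0 = 1
  0+0 = 0
  1+1 = 0 carry 1
  0+1+1 = 0 carry 1
  1+0+1 = 0 carry 1
  1+1+1 = 1 carry 1
  1+1+1 = 1 carry 1
  0+1+1 = 0 carry 1
  0+1+1 = 0 carry 1
  0+0+1 = 1
  0+0 = 0
  0+0 = 0
  1+1 = 0 carry 1
  0+0+1 = 1
  0+1 = 1
  0+1 = 1
  0+1 = 1
  0+1 = 1
  1+1 = 0 carry 1
  1+1+1 = 1 carry 1
  0+1+1 = 0 carry 1
  1+1+1 = 1 carry 1
  1+0+1 = 0 carry 1
  final carry 1
Sum = 0b101010111110001001100001; now AND with 0b011101001110101000111010:
  101010111110001001100001
& 011101001110101000111010
= 001000001110001000100000

0b1000001110001000100000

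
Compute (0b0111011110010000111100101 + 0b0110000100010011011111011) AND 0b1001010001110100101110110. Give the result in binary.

Add column by column in base 2, right to left:
  1+1 = 0 carry 1
  0+1+1 = 0 carry 1
  1+0+1 = 0 carry 1
  0+1+1 = 0 carry 1
  0+1+1 = 0 carry 1
  1+1+1 = 1 carry 1
  1+1+1 = 1 carry 1
  1+1+1 = 1 carry 1
  1+0+1 = 0 carry 1
  0+1+1 = 0 carry 1
  0+1+1 = 0 carry 1
  0+0+1 = 1
  0+0 = 0
  1+1 = 0 carry 1
  0+0+1 = 1
  0+0 = 0
  1+0 = 1
  1+1 = 0 carry 1
  1+0+1 = 0 carry 1
  1+0+1 = 0 carry 1
  0+0+1 = 1
  1+0 = 1
  1+1 = 0 carry 1
  1+1+1 = 1 carry 1
  final carry 1
Sum = 0b1101100010100100011100000; now AND with 0b1001010001110100101110110:
  1101100010100100011100000
& 1001010001110100101110110
= 1001000000100100001100000

0b1001000000100100001100000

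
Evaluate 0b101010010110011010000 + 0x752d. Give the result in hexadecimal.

0x15a1fd

0b101010010110011010000 = 0x152cd0 in hexadecimal.
Add column by column in base 16, right to left:
  0+d = d
  d+2 = f
  c+5 = 1 carry 1
  2+7+1 = a
  5+0 = 5
  1+0 = 1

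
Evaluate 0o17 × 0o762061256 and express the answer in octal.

0o16457344062

Multiply each base-8 digit by 15, carrying:
  6×15 = 90 → write 2 carry 11
  5×15+11 = 86 → write 6 carry 10
  2×15+10 = 40 → write 0 carry 5
  1×15+5 = 20 → write 4 carry 2
  6×15+2 = 92 → write 4 carry 11
  0×15+11 = 11 → write 3 carry 1
  2×15+1 = 31 → write 7 carry 3
  6×15+3 = 93 → write 5 carry 11
  7×15+11 = 116 → write 4 carry 14
  remaining carry: 16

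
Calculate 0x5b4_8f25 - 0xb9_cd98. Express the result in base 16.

Subtract column by column in base 16:
  5-8 → d (borrow)
  2-9-1 → 8 (borrow)
  f-d-1 → 1
  8-c → c (borrow)
  4-9-1 → a (borrow)
  b-b-1 → f (borrow)
  5-0-1 → 4

0x4fac18d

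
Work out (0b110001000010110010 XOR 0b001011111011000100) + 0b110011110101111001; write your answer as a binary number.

0b1101110101111101111

First 0b110001000010110010 XOR 0b001011111011000100 = 0b111010111001110110.
Add column by column in base 2, right to left:
  0+1 = 1
  1+0 = 1
  1+0 = 1
  0+1 = 1
  1+1 = 0 carry 1
  1+1+1 = 1 carry 1
  1+1+1 = 1 carry 1
  0+0+1 = 1
  0+1 = 1
  1+0 = 1
  1+1 = 0 carry 1
  1+1+1 = 1 carry 1
  0+1+1 = 0 carry 1
  1+1+1 = 1 carry 1
  0+0+1 = 1
  1+0 = 1
  1+1 = 0 carry 1
  1+1+1 = 1 carry 1
  final carry 1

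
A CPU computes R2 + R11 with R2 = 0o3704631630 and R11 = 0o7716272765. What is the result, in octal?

0o13623124615

Add column by column in base 8, right to left:
  0+5 = 5
  3+6 = 1 carry 1
  6+7+1 = 6 carry 1
  1+2+1 = 4
  3+7 = 2 carry 1
  6+2+1 = 1 carry 1
  4+6+1 = 3 carry 1
  0+1+1 = 2
  7+7 = 6 carry 1
  3+7+1 = 3 carry 1
  final carry 1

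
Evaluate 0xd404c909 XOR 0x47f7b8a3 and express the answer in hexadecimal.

0x93f371aa

XOR each hex digit independently (no carries):
  d^4=9, 4^7=3, 0^f=f, 4^7=3, c^b=7, 9^8=1, 0^a=a, 9^3=a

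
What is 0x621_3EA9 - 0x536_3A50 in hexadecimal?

0xEB0459

Subtract column by column in base 16:
  9-0 → 9
  A-5 → 5
  E-A → 4
  3-3 → 0
  1-6 → B (borrow)
  2-3-1 → E (borrow)
  6-5-1 → 0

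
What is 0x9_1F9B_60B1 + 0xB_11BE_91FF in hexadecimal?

0x143159F2B0

Add column by column in base 16, right to left:
  1+F = 0 carry 1
  B+F+1 = B carry 1
  0+1+1 = 2
  6+9 = F
  B+E = 9 carry 1
  9+B+1 = 5 carry 1
  F+1+1 = 1 carry 1
  1+1+1 = 3
  9+B = 4 carry 1
  final carry 1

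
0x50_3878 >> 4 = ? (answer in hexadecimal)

Shifting right by 4 bits = 1 hex digit: drop the last 1.

0x50387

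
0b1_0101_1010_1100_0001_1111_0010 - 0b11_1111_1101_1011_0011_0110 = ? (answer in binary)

Subtract column by column in base 2:
  0-0 → 0
  1-1 → 0
  0-1 → 1 (borrow)
  0-0-1 → 1 (borrow)
  1-1-1 → 1 (borrow)
  1-1-1 → 1 (borrow)
  1-0-1 → 0
  1-0 → 1
  1-1 → 0
  0-1 → 1 (borrow)
  0-0-1 → 1 (borrow)
  0-1-1 → 0 (borrow)
  0-1-1 → 0 (borrow)
  0-0-1 → 1 (borrow)
  1-1-1 → 1 (borrow)
  1-1-1 → 1 (borrow)
  0-1-1 → 0 (borrow)
  1-1-1 → 1 (borrow)
  0-1-1 → 0 (borrow)
  1-1-1 → 1 (borrow)
  1-1-1 → 1 (borrow)
  0-1-1 → 0 (borrow)
  1-0-1 → 0
  0-0 → 0
  1-0 → 1

0b1000110101110011010111100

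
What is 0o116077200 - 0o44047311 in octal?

0o52027667

Subtract column by column in base 8:
  0-1 → 7 (borrow)
  0-1-1 → 6 (borrow)
  2-3-1 → 6 (borrow)
  7-7-1 → 7 (borrow)
  7-4-1 → 2
  0-0 → 0
  6-4 → 2
  1-4 → 5 (borrow)
  1-0-1 → 0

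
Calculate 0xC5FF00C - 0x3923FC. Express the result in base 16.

0xC26CC10

Subtract column by column in base 16:
  C-C → 0
  0-F → 1 (borrow)
  0-3-1 → C (borrow)
  F-2-1 → C
  F-9 → 6
  5-3 → 2
  C-0 → C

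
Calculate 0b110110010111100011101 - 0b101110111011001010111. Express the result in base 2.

0b111011100011000110

Subtract column by column in base 2:
  1-1 → 0
  0-1 → 1 (borrow)
  1-1-1 → 1 (borrow)
  1-0-1 → 0
  1-1 → 0
  0-0 → 0
  0-1 → 1 (borrow)
  0-0-1 → 1 (borrow)
  1-0-1 → 0
  1-1 → 0
  1-1 → 0
  1-0 → 1
  0-1 → 1 (borrow)
  1-1-1 → 1 (borrow)
  0-1-1 → 0 (borrow)
  0-0-1 → 1 (borrow)
  1-1-1 → 1 (borrow)
  1-1-1 → 1 (borrow)
  0-1-1 → 0 (borrow)
  1-0-1 → 0
  1-1 → 0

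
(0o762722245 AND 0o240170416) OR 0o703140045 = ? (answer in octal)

0o762722245 AND 0o240170416 = 0o240120004.
Then OR with 0o703140045.

0o743160045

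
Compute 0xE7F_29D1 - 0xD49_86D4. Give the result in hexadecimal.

Subtract column by column in base 16:
  1-4 → D (borrow)
  D-D-1 → F (borrow)
  9-6-1 → 2
  2-8 → A (borrow)
  F-9-1 → 5
  7-4 → 3
  E-D → 1

0x135A2FD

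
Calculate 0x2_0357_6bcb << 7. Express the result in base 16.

7 bits is not a whole number of base-16 digits; in binary: 1000000011010101110110101111001011 << 7 = 10000000110101011101101011110010110000000.

0x101abb5e580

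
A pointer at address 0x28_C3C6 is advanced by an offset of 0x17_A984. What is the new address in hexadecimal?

0x406D4A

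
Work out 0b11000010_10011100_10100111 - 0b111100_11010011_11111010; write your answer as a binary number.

Subtract column by column in base 2:
  1-0 → 1
  1-1 → 0
  1-0 → 1
  0-1 → 1 (borrow)
  0-1-1 → 0 (borrow)
  1-1-1 → 1 (borrow)
  0-1-1 → 0 (borrow)
  1-1-1 → 1 (borrow)
  0-1-1 → 0 (borrow)
  0-1-1 → 0 (borrow)
  1-0-1 → 0
  1-0 → 1
  1-1 → 0
  0-0 → 0
  0-1 → 1 (borrow)
  1-1-1 → 1 (borrow)
  0-0-1 → 1 (borrow)
  1-0-1 → 0
  0-1 → 1 (borrow)
  0-1-1 → 0 (borrow)
  0-1-1 → 0 (borrow)
  0-1-1 → 0 (borrow)
  1-0-1 → 0
  1-0 → 1

0b100001011100100010101101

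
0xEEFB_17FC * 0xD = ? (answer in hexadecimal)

0xC22C037CC

Multiply each base-16 digit by 13, carrying:
  C×13 = 156 → write C carry 9
  F×13+9 = 204 → write C carry 12
  7×13+12 = 103 → write 7 carry 6
  1×13+6 = 19 → write 3 carry 1
  B×13+1 = 144 → write 0 carry 9
  F×13+9 = 204 → write C carry 12
  E×13+12 = 194 → write 2 carry 12
  E×13+12 = 194 → write 2 carry 12
  remaining carry: C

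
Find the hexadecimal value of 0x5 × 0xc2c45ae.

Multiply each base-16 digit by 5, carrying:
  e×5 = 70 → write 6 carry 4
  a×5+4 = 54 → write 6 carry 3
  5×5+3 = 28 → write c carry 1
  4×5+1 = 21 → write 5 carry 1
  c×5+1 = 61 → write d carry 3
  2×5+3 = 13 → write d
  c×5 = 60 → write c carry 3
  remaining carry: 3

0x3cdd5c66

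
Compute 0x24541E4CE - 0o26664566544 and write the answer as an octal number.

0o61633573552

0x24541E4CE = 0o110520362316 in octal.
Subtract column by column in base 8:
  6-4 → 2
  1-4 → 5 (borrow)
  3-5-1 → 5 (borrow)
  2-6-1 → 3 (borrow)
  6-6-1 → 7 (borrow)
  3-5-1 → 5 (borrow)
  0-4-1 → 3 (borrow)
  2-6-1 → 3 (borrow)
  5-6-1 → 6 (borrow)
  0-6-1 → 1 (borrow)
  1-2-1 → 6 (borrow)
  1-0-1 → 0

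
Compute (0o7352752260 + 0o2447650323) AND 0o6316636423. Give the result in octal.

Add column by column in base 8, right to left:
  0+3 = 3
  6+2 = 0 carry 1
  2+3+1 = 6
  2+0 = 2
  5+5 = 2 carry 1
  7+6+1 = 6 carry 1
  2+7+1 = 2 carry 1
  5+4+1 = 2 carry 1
  3+4+1 = 0 carry 1
  7+2+1 = 2 carry 1
  final carry 1
Sum = 0o12022622603; now AND with 0o6316636423:
  1&0=0, 2&6=2, 0&3=0, 2&1=0, 2&6=2, 6&6=6, 2&3=2, 2&6=2, 6&4=4, 0&2=0, 3&3=3

0o2002622403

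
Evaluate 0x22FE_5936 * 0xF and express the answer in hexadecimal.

Multiply each base-16 digit by 15, carrying:
  6×15 = 90 → write A carry 5
  3×15+5 = 50 → write 2 carry 3
  9×15+3 = 138 → write A carry 8
  5×15+8 = 83 → write 3 carry 5
  E×15+5 = 215 → write 7 carry 13
  F×15+13 = 238 → write E carry 14
  2×15+14 = 44 → write C carry 2
  2×15+2 = 32 → write 0 carry 2
  remaining carry: 2

0x20CE73A2A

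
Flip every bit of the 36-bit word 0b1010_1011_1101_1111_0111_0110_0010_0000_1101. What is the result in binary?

Invert each bit: 101010111101111101110110001000001101 → 010101000010000010001001110111110010.

0b010101000010000010001001110111110010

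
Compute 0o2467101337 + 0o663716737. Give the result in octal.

Add column by column in base 8, right to left:
  7+7 = 6 carry 1
  3+3+1 = 7
  3+7 = 2 carry 1
  1+6+1 = 0 carry 1
  0+1+1 = 2
  1+7 = 0 carry 1
  7+3+1 = 3 carry 1
  6+6+1 = 5 carry 1
  4+6+1 = 3 carry 1
  2+0+1 = 3

0o3353020276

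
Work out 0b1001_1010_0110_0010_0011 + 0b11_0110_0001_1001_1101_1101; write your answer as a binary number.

Add column by column in base 2, right to left:
  1+1 = 0 carry 1
  1+0+1 = 0 carry 1
  0+1+1 = 0 carry 1
  0+1+1 = 0 carry 1
  0+1+1 = 0 carry 1
  1+0+1 = 0 carry 1
  0+1+1 = 0 carry 1
  0+1+1 = 0 carry 1
  0+1+1 = 0 carry 1
  1+0+1 = 0 carry 1
  1+0+1 = 0 carry 1
  0+1+1 = 0 carry 1
  0+1+1 = 0 carry 1
  1+0+1 = 0 carry 1
  0+0+1 = 1
  1+0 = 1
  1+0 = 1
  0+1 = 1
  0+1 = 1
  1+0 = 1
  0+1 = 1
  0+1 = 1

0b1111111100000000000000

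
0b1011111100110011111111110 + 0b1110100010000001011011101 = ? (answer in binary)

Add column by column in base 2, right to left:
  0+1 = 1
  1+0 = 1
  1+1 = 0 carry 1
  1+1+1 = 1 carry 1
  1+1+1 = 1 carry 1
  1+0+1 = 0 carry 1
  1+1+1 = 1 carry 1
  1+1+1 = 1 carry 1
  1+0+1 = 0 carry 1
  1+1+1 = 1 carry 1
  1+0+1 = 0 carry 1
  0+0+1 = 1
  0+0 = 0
  1+0 = 1
  1+0 = 1
  0+0 = 0
  0+1 = 1
  1+0 = 1
  1+0 = 1
  1+0 = 1
  1+1 = 0 carry 1
  1+0+1 = 0 carry 1
  1+1+1 = 1 carry 1
  0+1+1 = 0 carry 1
  1+1+1 = 1 carry 1
  final carry 1

0b11010011110110101011011011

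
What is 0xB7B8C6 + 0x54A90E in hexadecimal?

Add column by column in base 16, right to left:
  6+E = 4 carry 1
  C+0+1 = D
  8+9 = 1 carry 1
  B+A+1 = 6 carry 1
  7+4+1 = C
  B+5 = 0 carry 1
  final carry 1

0x10C61D4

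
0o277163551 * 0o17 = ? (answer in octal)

Multiply each base-8 digit by 15, carrying:
  1×15 = 15 → write 7 carry 1
  5×15+1 = 76 → write 4 carry 9
  5×15+9 = 84 → write 4 carry 10
  3×15+10 = 55 → write 7 carry 6
  6×15+6 = 96 → write 0 carry 12
  1×15+12 = 27 → write 3 carry 3
  7×15+3 = 108 → write 4 carry 13
  7×15+13 = 118 → write 6 carry 14
  2×15+14 = 44 → write 4 carry 5
  remaining carry: 5

0o5464307447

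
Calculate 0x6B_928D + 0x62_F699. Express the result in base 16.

Add column by column in base 16, right to left:
  D+9 = 6 carry 1
  8+9+1 = 2 carry 1
  2+6+1 = 9
  9+F = 8 carry 1
  B+2+1 = E
  6+6 = C

0xCE8926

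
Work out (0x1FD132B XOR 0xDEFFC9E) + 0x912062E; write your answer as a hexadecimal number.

First 0x1FD132B XOR 0xDEFFC9E = 0xC12EFB5.
Add column by column in base 16, right to left:
  5+E = 3 carry 1
  B+2+1 = E
  F+6 = 5 carry 1
  E+0+1 = F
  2+2 = 4
  1+1 = 2
  C+9 = 5 carry 1
  final carry 1

0x1524F5E3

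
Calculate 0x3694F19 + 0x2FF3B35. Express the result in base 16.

Add column by column in base 16, right to left:
  9+5 = E
  1+3 = 4
  F+B = A carry 1
  4+3+1 = 8
  9+F = 8 carry 1
  6+F+1 = 6 carry 1
  3+2+1 = 6

0x6688A4E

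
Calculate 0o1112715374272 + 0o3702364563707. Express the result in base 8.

0o5015302160201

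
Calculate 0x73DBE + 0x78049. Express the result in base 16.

Add column by column in base 16, right to left:
  E+9 = 7 carry 1
  B+4+1 = 0 carry 1
  D+0+1 = E
  3+8 = B
  7+7 = E

0xEBE07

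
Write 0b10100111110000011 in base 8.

Group the bits in threes: 010 100 111 110 000 011 → 247603.

0o247603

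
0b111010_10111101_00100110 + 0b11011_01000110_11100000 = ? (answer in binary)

Add column by column in base 2, right to left:
  0+0 = 0
  1+0 = 1
  1+0 = 1
  0+0 = 0
  0+0 = 0
  1+1 = 0 carry 1
  0+1+1 = 0 carry 1
  0+1+1 = 0 carry 1
  1+0+1 = 0 carry 1
  0+1+1 = 0 carry 1
  1+1+1 = 1 carry 1
  1+0+1 = 0 carry 1
  1+0+1 = 0 carry 1
  1+0+1 = 0 carry 1
  0+1+1 = 0 carry 1
  1+0+1 = 0 carry 1
  0+1+1 = 0 carry 1
  1+1+1 = 1 carry 1
  0+0+1 = 1
  1+1 = 0 carry 1
  1+1+1 = 1 carry 1
  1+0+1 = 0 carry 1
  final carry 1

0b10101100000010000000110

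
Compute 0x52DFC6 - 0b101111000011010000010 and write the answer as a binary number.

0x52DFC6 = 0b10100101101111111000110 in binary.
Subtract column by column in base 2:
  0-0 → 0
  1-1 → 0
  1-0 → 1
  0-0 → 0
  0-0 → 0
  0-0 → 0
  1-0 → 1
  1-1 → 0
  1-0 → 1
  1-1 → 0
  1-1 → 0
  1-0 → 1
  1-0 → 1
  0-0 → 0
  1-0 → 1
  1-1 → 0
  0-1 → 1 (borrow)
  1-1-1 → 1 (borrow)
  0-1-1 → 0 (borrow)
  0-0-1 → 1 (borrow)
  1-1-1 → 1 (borrow)
  0-0-1 → 1 (borrow)
  1-0-1 → 0

0b1110110101100101000100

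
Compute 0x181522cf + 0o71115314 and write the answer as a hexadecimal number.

0x18f9bd9b

0o71115314 = 0xe49acc in hexadecimal.
Add column by column in base 16, right to left:
  f+c = b carry 1
  c+c+1 = 9 carry 1
  2+a+1 = d
  2+9 = b
  5+4 = 9
  1+e = f
  8+0 = 8
  1+0 = 1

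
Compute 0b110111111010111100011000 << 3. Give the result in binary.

0b110111111010111100011000000

Left shift by 3: append 3 zero bits.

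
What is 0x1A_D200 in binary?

0b110101101001000000000

Expand each hex digit to 4 bits: 1=0001 A=1010 D=1101 2=0010 0=0000 0=0000.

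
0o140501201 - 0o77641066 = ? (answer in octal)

Subtract column by column in base 8:
  1-6 → 3 (borrow)
  0-6-1 → 1 (borrow)
  2-0-1 → 1
  1-1 → 0
  0-4 → 4 (borrow)
  5-6-1 → 6 (borrow)
  0-7-1 → 0 (borrow)
  4-7-1 → 4 (borrow)
  1-0-1 → 0

0o40640113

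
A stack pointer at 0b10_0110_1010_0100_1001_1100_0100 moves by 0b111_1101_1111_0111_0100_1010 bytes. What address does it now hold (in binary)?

Add column by column in base 2, right to left:
  0+0 = 0
  0+1 = 1
  1+0 = 1
  0+1 = 1
  0+0 = 0
  0+0 = 0
  1+1 = 0 carry 1
  1+0+1 = 0 carry 1
  1+1+1 = 1 carry 1
  0+1+1 = 0 carry 1
  0+1+1 = 0 carry 1
  1+0+1 = 0 carry 1
  0+1+1 = 0 carry 1
  0+1+1 = 0 carry 1
  1+1+1 = 1 carry 1
  0+1+1 = 0 carry 1
  0+1+1 = 0 carry 1
  1+0+1 = 0 carry 1
  0+1+1 = 0 carry 1
  1+1+1 = 1 carry 1
  0+1+1 = 0 carry 1
  1+1+1 = 1 carry 1
  1+1+1 = 1 carry 1
  0+0+1 = 1
  0+0 = 0
  1+0 = 1

0b10111010000100000100001110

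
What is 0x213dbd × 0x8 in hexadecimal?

0x109ede8

Multiply each base-16 digit by 8, carrying:
  d×8 = 104 → write 8 carry 6
  b×8+6 = 94 → write e carry 5
  d×8+5 = 109 → write d carry 6
  3×8+6 = 30 → write e carry 1
  1×8+1 = 9 → write 9
  2×8 = 16 → write 0 carry 1
  remaining carry: 1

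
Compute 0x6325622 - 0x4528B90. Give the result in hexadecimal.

Subtract column by column in base 16:
  2-0 → 2
  2-9 → 9 (borrow)
  6-B-1 → A (borrow)
  5-8-1 → C (borrow)
  2-2-1 → F (borrow)
  3-5-1 → D (borrow)
  6-4-1 → 1

0x1DFCA92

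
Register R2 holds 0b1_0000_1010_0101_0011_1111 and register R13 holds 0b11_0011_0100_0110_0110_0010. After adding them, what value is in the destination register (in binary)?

0b10000111110101110100001

Add column by column in base 2, right to left:
  1+0 = 1
  1+1 = 0 carry 1
  1+0+1 = 0 carry 1
  1+0+1 = 0 carry 1
  1+0+1 = 0 carry 1
  1+1+1 = 1 carry 1
  0+1+1 = 0 carry 1
  0+0+1 = 1
  1+0 = 1
  0+1 = 1
  1+1 = 0 carry 1
  0+0+1 = 1
  0+0 = 0
  1+0 = 1
  0+1 = 1
  1+0 = 1
  0+1 = 1
  0+1 = 1
  0+0 = 0
  0+0 = 0
  1+1 = 0 carry 1
  0+1+1 = 0 carry 1
  final carry 1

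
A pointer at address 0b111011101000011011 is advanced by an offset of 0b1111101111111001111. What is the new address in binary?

Add column by column in base 2, right to left:
  1+1 = 0 carry 1
  1+1+1 = 1 carry 1
  0+1+1 = 0 carry 1
  1+1+1 = 1 carry 1
  1+0+1 = 0 carry 1
  0+0+1 = 1
  0+1 = 1
  0+1 = 1
  0+1 = 1
  1+1 = 0 carry 1
  0+1+1 = 0 carry 1
  1+1+1 = 1 carry 1
  1+1+1 = 1 carry 1
  1+0+1 = 0 carry 1
  0+1+1 = 0 carry 1
  1+1+1 = 1 carry 1
  1+1+1 = 1 carry 1
  1+1+1 = 1 carry 1
  0+1+1 = 0 carry 1
  final carry 1

0b10111001100111101010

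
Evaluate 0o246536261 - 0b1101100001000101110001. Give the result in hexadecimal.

0o246536261 = 0x29ABCB1 in hexadecimal.
0b1101100001000101110001 = 0x361171 in hexadecimal.
Subtract column by column in base 16:
  1-1 → 0
  B-7 → 4
  C-1 → B
  B-1 → A
  A-6 → 4
  9-3 → 6
  2-0 → 2

0x264AB40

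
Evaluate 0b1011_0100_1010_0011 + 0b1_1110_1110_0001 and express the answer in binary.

0b1101001110000100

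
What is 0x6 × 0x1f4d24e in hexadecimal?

0xbbcedd4

Multiply each base-16 digit by 6, carrying:
  e×6 = 84 → write 4 carry 5
  4×6+5 = 29 → write d carry 1
  2×6+1 = 13 → write d
  d×6 = 78 → write e carry 4
  4×6+4 = 28 → write c carry 1
  f×6+1 = 91 → write b carry 5
  1×6+5 = 11 → write b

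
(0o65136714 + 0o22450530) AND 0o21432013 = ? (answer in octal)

Add column by column in base 8, right to left:
  4+0 = 4
  1+3 = 4
  7+5 = 4 carry 1
  6+0+1 = 7
  3+5 = 0 carry 1
  1+4+1 = 6
  5+2 = 7
  6+2 = 0 carry 1
  final carry 1
Sum = 0o107607444; now AND with 0o21432013:
  1&0=0, 0&2=0, 7&1=1, 6&4=4, 0&3=0, 7&2=2, 4&0=0, 4&1=0, 4&3=0

0o1402000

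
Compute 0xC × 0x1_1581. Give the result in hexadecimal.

Multiply each base-16 digit by 12, carrying:
  1×12 = 12 → write C
  8×12 = 96 → write 0 carry 6
  5×12+6 = 66 → write 2 carry 4
  1×12+4 = 16 → write 0 carry 1
  1×12+1 = 13 → write D

0xD020C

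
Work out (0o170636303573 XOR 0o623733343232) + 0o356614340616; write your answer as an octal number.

First 0o170636303573 XOR 0o623733343232 = 0o753105040741.
Add column by column in base 8, right to left:
  1+6 = 7
  4+1 = 5
  7+6 = 5 carry 1
  0+0+1 = 1
  4+4 = 0 carry 1
  0+3+1 = 4
  5+4 = 1 carry 1
  0+1+1 = 2
  1+6 = 7
  3+6 = 1 carry 1
  5+5+1 = 3 carry 1
  7+3+1 = 3 carry 1
  final carry 1

0o1331721401557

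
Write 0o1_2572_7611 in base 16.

Each octal digit is 3 bits: 1=001 2=010 5=101 7=111 2=010 7=111 6=110 1=001 1=001.
Group the bits into nibbles: 0001 0101 0111 1010 1111 1000 1001 → 157af89.

0x157af89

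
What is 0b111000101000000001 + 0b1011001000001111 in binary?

Add column by column in base 2, right to left:
  1+1 = 0 carry 1
  0+1+1 = 0 carry 1
  0+1+1 = 0 carry 1
  0+1+1 = 0 carry 1
  0+0+1 = 1
  0+0 = 0
  0+0 = 0
  0+0 = 0
  0+0 = 0
  1+1 = 0 carry 1
  0+0+1 = 1
  1+0 = 1
  0+1 = 1
  0+1 = 1
  0+0 = 0
  1+1 = 0 carry 1
  1+0+1 = 0 carry 1
  1+0+1 = 0 carry 1
  final carry 1

0b1000011110000010000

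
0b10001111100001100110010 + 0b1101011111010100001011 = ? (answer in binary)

0b11111011011100000111101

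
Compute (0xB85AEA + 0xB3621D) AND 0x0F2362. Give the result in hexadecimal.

0xB2102

Add column by column in base 16, right to left:
  A+D = 7 carry 1
  E+1+1 = 0 carry 1
  A+2+1 = D
  5+6 = B
  8+3 = B
  B+B = 6 carry 1
  final carry 1
Sum = 0x16BBD07; now AND with 0x0F2362:
  1&0=0, 6&0=0, B&F=B, B&2=2, D&3=1, 0&6=0, 7&2=2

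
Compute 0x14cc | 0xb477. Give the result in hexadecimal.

OR each hex digit independently (no carries):
  1|b=b, 4|4=4, c|7=f, c|7=f

0xb4ff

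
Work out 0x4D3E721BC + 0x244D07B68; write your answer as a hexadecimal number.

0x718B79D24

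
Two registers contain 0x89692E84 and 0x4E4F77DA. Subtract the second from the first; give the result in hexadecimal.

0x3B19B6AA

Subtract column by column in base 16:
  4-A → A (borrow)
  8-D-1 → A (borrow)
  E-7-1 → 6
  2-7 → B (borrow)
  9-F-1 → 9 (borrow)
  6-4-1 → 1
  9-E → B (borrow)
  8-4-1 → 3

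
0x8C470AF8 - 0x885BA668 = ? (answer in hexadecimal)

Subtract column by column in base 16:
  8-8 → 0
  F-6 → 9
  A-6 → 4
  0-A → 6 (borrow)
  7-B-1 → B (borrow)
  4-5-1 → E (borrow)
  C-8-1 → 3
  8-8 → 0

0x3EB6490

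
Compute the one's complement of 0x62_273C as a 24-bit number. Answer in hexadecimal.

0x9DD8C3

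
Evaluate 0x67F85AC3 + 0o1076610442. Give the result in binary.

0x67F85AC3 = 0b1100111111110000101101011000011 in binary.
0o1076610442 = 0b1000111110110001000100100010 in binary.
Add column by column in base 2, right to left:
  1+0 = 1
  1+1 = 0 carry 1
  0+0+1 = 1
  0+0 = 0
  0+0 = 0
  0+1 = 1
  1+0 = 1
  1+0 = 1
  0+1 = 1
  1+0 = 1
  0+0 = 0
  1+0 = 1
  1+1 = 0 carry 1
  0+0+1 = 1
  1+0 = 1
  0+0 = 0
  0+1 = 1
  0+1 = 1
  0+0 = 0
  1+1 = 0 carry 1
  1+1+1 = 1 carry 1
  1+1+1 = 1 carry 1
  1+1+1 = 1 carry 1
  1+1+1 = 1 carry 1
  1+0+1 = 0 carry 1
  1+0+1 = 0 carry 1
  1+0+1 = 0 carry 1
  0+1+1 = 0 carry 1
  0+0+1 = 1
  1+0 = 1
  1+0 = 1

0b1110000111100110110101111100101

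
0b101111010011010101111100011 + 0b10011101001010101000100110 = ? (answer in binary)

Add column by column in base 2, right to left:
  1+0 = 1
  1+1 = 0 carry 1
  0+1+1 = 0 carry 1
  0+0+1 = 1
  0+0 = 0
  1+1 = 0 carry 1
  1+0+1 = 0 carry 1
  1+0+1 = 0 carry 1
  1+0+1 = 0 carry 1
  1+1+1 = 1 carry 1
  0+0+1 = 1
  1+1 = 0 carry 1
  0+0+1 = 1
  1+1 = 0 carry 1
  0+0+1 = 1
  1+1 = 0 carry 1
  1+0+1 = 0 carry 1
  0+0+1 = 1
  0+1 = 1
  1+0 = 1
  0+1 = 1
  1+1 = 0 carry 1
  1+1+1 = 1 carry 1
  1+0+1 = 0 carry 1
  1+0+1 = 0 carry 1
  0+1+1 = 0 carry 1
  1+0+1 = 0 carry 1
  final carry 1

0b1000010111100101011000001001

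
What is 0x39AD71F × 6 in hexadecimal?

0x15A10ABA

Multiply each base-16 digit by 6, carrying:
  F×6 = 90 → write A carry 5
  1×6+5 = 11 → write B
  7×6 = 42 → write A carry 2
  D×6+2 = 80 → write 0 carry 5
  A×6+5 = 65 → write 1 carry 4
  9×6+4 = 58 → write A carry 3
  3×6+3 = 21 → write 5 carry 1
  remaining carry: 1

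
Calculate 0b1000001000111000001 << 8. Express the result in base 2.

Left shift by 8: append 8 zero bits.

0b100000100011100000100000000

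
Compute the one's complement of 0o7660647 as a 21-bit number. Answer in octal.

Each oct digit d becomes 7−d:
  7→0, 6→1, 6→1, 0→7, 6→1, 4→3, 7→0

0o0117130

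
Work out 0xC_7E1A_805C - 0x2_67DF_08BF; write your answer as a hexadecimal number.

0xA163B779D

Subtract column by column in base 16:
  C-F → D (borrow)
  5-B-1 → 9 (borrow)
  0-8-1 → 7 (borrow)
  8-0-1 → 7
  A-F → B (borrow)
  1-D-1 → 3 (borrow)
  E-7-1 → 6
  7-6 → 1
  C-2 → A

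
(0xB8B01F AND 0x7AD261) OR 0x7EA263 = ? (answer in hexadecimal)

0xB8B01F AND 0x7AD261 = 0x389001.
Then OR with 0x7EA263.

0x7EB263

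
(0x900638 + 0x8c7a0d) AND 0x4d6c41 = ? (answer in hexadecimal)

0xc0041

Add column by column in base 16, right to left:
  8+d = 5 carry 1
  3+0+1 = 4
  6+a = 0 carry 1
  0+7+1 = 8
  0+c = c
  9+8 = 1 carry 1
  final carry 1
Sum = 0x11c8045; now AND with 0x4d6c41:
  1&0=0, 1&4=0, c&d=c, 8&6=0, 0&c=0, 4&4=4, 5&1=1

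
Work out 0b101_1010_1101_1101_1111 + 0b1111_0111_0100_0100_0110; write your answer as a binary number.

0b101010010001000100101

Add column by column in base 2, right to left:
  1+0 = 1
  1+1 = 0 carry 1
  1+1+1 = 1 carry 1
  1+0+1 = 0 carry 1
  1+0+1 = 0 carry 1
  0+0+1 = 1
  1+1 = 0 carry 1
  1+0+1 = 0 carry 1
  1+0+1 = 0 carry 1
  0+0+1 = 1
  1+1 = 0 carry 1
  1+0+1 = 0 carry 1
  0+1+1 = 0 carry 1
  1+1+1 = 1 carry 1
  0+1+1 = 0 carry 1
  1+0+1 = 0 carry 1
  1+1+1 = 1 carry 1
  0+1+1 = 0 carry 1
  1+1+1 = 1 carry 1
  0+1+1 = 0 carry 1
  final carry 1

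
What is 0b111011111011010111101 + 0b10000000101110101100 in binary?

Add column by column in base 2, right to left:
  1+0 = 1
  0+0 = 0
  1+1 = 0 carry 1
  1+1+1 = 1 carry 1
  1+0+1 = 0 carry 1
  1+1+1 = 1 carry 1
  0+0+1 = 1
  1+1 = 0 carry 1
  0+1+1 = 0 carry 1
  1+1+1 = 1 carry 1
  1+0+1 = 0 carry 1
  0+1+1 = 0 carry 1
  1+0+1 = 0 carry 1
  1+0+1 = 0 carry 1
  1+0+1 = 0 carry 1
  1+0+1 = 0 carry 1
  1+0+1 = 0 carry 1
  0+0+1 = 1
  1+0 = 1
  1+1 = 0 carry 1
  1+0+1 = 0 carry 1
  final carry 1

0b1001100000001001101001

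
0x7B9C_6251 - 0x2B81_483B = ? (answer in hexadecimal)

0x501B1A16

Subtract column by column in base 16:
  1-B → 6 (borrow)
  5-3-1 → 1
  2-8 → A (borrow)
  6-4-1 → 1
  C-1 → B
  9-8 → 1
  B-B → 0
  7-2 → 5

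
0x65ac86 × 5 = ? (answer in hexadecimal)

Multiply each base-16 digit by 5, carrying:
  6×5 = 30 → write e carry 1
  8×5+1 = 41 → write 9 carry 2
  c×5+2 = 62 → write e carry 3
  a×5+3 = 53 → write 5 carry 3
  5×5+3 = 28 → write c carry 1
  6×5+1 = 31 → write f carry 1
  remaining carry: 1

0x1fc5e9e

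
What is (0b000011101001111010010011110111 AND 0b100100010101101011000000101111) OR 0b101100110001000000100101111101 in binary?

0b000011101001111010010011110111 AND 0b100100010101101011000000101111 = 0b000000000001101010000000100111.
Then OR with 0b101100110001000000100101111101.

0b101100110001101010100101111111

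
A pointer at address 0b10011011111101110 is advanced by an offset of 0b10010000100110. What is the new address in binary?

Add column by column in base 2, right to left:
  0+0 = 0
  1+1 = 0 carry 1
  1+1+1 = 1 carry 1
  1+0+1 = 0 carry 1
  0+0+1 = 1
  1+1 = 0 carry 1
  1+0+1 = 0 carry 1
  1+0+1 = 0 carry 1
  1+0+1 = 0 carry 1
  1+0+1 = 0 carry 1
  1+1+1 = 1 carry 1
  0+0+1 = 1
  1+0 = 1
  1+1 = 0 carry 1
  0+0+1 = 1
  0+0 = 0
  1+0 = 1

0b10101110000010100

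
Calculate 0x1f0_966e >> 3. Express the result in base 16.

0x3e12cd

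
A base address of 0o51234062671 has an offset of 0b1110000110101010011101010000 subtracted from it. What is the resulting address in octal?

0b1110000110101010011101010000 = 0o1606523520 in octal.
Subtract column by column in base 8:
  1-0 → 1
  7-2 → 5
  6-5 → 1
  2-3 → 7 (borrow)
  6-2-1 → 3
  0-5 → 3 (borrow)
  4-6-1 → 5 (borrow)
  3-0-1 → 2
  2-6 → 4 (borrow)
  1-1-1 → 7 (borrow)
  5-0-1 → 4

0o47425337151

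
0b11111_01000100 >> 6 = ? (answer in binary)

0b1111101

Right shift by 6: drop the 6 least-significant bits.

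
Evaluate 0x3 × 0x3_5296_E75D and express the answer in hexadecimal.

Multiply each base-16 digit by 3, carrying:
  D×3 = 39 → write 7 carry 2
  5×3+2 = 17 → write 1 carry 1
  7×3+1 = 22 → write 6 carry 1
  E×3+1 = 43 → write B carry 2
  6×3+2 = 20 → write 4 carry 1
  9×3+1 = 28 → write C carry 1
  2×3+1 = 7 → write 7
  5×3 = 15 → write F
  3×3 = 9 → write 9

0x9F7C4B617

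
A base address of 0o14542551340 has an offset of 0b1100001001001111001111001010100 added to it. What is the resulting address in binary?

0b11000110101100100111000100110100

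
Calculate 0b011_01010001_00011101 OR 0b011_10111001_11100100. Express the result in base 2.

OR bit by bit (1 where either bit is 1):
  0110101000100011101
| 0111011100111100100
= 0111111100111111101

0b0111111100111111101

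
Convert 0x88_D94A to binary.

0b100010001101100101001010

Expand each hex digit to 4 bits: 8=1000 8=1000 D=1101 9=1001 4=0100 A=1010.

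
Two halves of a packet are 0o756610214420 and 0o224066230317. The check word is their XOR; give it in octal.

XOR each oct digit independently (no carries):
  7^2=5, 5^2=7, 6^4=2, 6^0=6, 1^6=7, 0^6=6, 2^2=0, 1^3=2, 4^0=4, 4^3=7, 2^1=3, 0^7=7

0o572676024737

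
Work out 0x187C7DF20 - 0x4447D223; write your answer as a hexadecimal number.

0x143800CFD

Subtract column by column in base 16:
  0-3 → D (borrow)
  2-2-1 → F (borrow)
  F-2-1 → C
  D-D → 0
  7-7 → 0
  C-4 → 8
  7-4 → 3
  8-4 → 4
  1-0 → 1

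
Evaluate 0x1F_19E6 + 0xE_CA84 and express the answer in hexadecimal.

0x2DE46A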